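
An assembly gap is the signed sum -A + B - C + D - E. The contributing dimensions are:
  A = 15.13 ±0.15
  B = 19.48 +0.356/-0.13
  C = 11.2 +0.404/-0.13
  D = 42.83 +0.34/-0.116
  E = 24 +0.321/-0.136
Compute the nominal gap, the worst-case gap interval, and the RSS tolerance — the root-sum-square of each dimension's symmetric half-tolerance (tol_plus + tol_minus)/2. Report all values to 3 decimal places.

nominal=11.980 wc=[10.859,13.092] rss=0.507

Stack each dimension's contribution:
  -A: nom -15.130 → Σnom=-15.130; wc +0.150/-0.150 → slack +0.150/-0.150; half-tol=0.150, Σhalf²=0.022500
  +B: nom +19.480 → Σnom=4.350; wc +0.356/-0.130 → slack +0.506/-0.280; half-tol=0.243, Σhalf²=0.081549
  -C: nom -11.200 → Σnom=-6.850; wc +0.130/-0.404 → slack +0.636/-0.684; half-tol=0.267, Σhalf²=0.152838
  +D: nom +42.830 → Σnom=35.980; wc +0.340/-0.116 → slack +0.976/-0.800; half-tol=0.228, Σhalf²=0.204822
  -E: nom -24.000 → Σnom=11.980; wc +0.136/-0.321 → slack +1.112/-1.121; half-tol=0.229, Σhalf²=0.257034
Nominal = 11.980. Worst-case = [11.980 - 1.121, 11.980 + 1.112] = [10.859, 13.092]. RSS = √0.257034 = 0.507.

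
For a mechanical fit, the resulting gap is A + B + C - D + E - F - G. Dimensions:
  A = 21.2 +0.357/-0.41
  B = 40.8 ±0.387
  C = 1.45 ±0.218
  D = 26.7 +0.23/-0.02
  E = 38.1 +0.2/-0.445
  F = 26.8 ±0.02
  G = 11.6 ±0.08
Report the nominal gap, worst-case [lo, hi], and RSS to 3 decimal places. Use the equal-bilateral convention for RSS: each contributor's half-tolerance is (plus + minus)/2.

nominal=36.450 wc=[34.660,37.732] rss=0.686

Stack each dimension's contribution:
  +A: nom +21.200 → Σnom=21.200; wc +0.357/-0.410 → slack +0.357/-0.410; half-tol=0.383, Σhalf²=0.147072
  +B: nom +40.800 → Σnom=62.000; wc +0.387/-0.387 → slack +0.744/-0.797; half-tol=0.387, Σhalf²=0.296841
  +C: nom +1.450 → Σnom=63.450; wc +0.218/-0.218 → slack +0.962/-1.015; half-tol=0.218, Σhalf²=0.344365
  -D: nom -26.700 → Σnom=36.750; wc +0.020/-0.230 → slack +0.982/-1.245; half-tol=0.125, Σhalf²=0.359990
  +E: nom +38.100 → Σnom=74.850; wc +0.200/-0.445 → slack +1.182/-1.690; half-tol=0.323, Σhalf²=0.463996
  -F: nom -26.800 → Σnom=48.050; wc +0.020/-0.020 → slack +1.202/-1.710; half-tol=0.020, Σhalf²=0.464396
  -G: nom -11.600 → Σnom=36.450; wc +0.080/-0.080 → slack +1.282/-1.790; half-tol=0.080, Σhalf²=0.470797
Nominal = 36.450. Worst-case = [36.450 - 1.790, 36.450 + 1.282] = [34.660, 37.732]. RSS = √0.470797 = 0.686.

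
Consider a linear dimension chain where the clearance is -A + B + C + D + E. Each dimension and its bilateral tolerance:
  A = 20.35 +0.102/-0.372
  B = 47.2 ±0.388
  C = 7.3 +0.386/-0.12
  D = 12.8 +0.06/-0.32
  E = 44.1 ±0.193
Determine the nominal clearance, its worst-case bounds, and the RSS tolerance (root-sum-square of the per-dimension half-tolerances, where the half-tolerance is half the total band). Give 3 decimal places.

Stack each dimension's contribution:
  -A: nom -20.350 → Σnom=-20.350; wc +0.372/-0.102 → slack +0.372/-0.102; half-tol=0.237, Σhalf²=0.056169
  +B: nom +47.200 → Σnom=26.850; wc +0.388/-0.388 → slack +0.760/-0.490; half-tol=0.388, Σhalf²=0.206713
  +C: nom +7.300 → Σnom=34.150; wc +0.386/-0.120 → slack +1.146/-0.610; half-tol=0.253, Σhalf²=0.270722
  +D: nom +12.800 → Σnom=46.950; wc +0.060/-0.320 → slack +1.206/-0.930; half-tol=0.190, Σhalf²=0.306822
  +E: nom +44.100 → Σnom=91.050; wc +0.193/-0.193 → slack +1.399/-1.123; half-tol=0.193, Σhalf²=0.344071
Nominal = 91.050. Worst-case = [91.050 - 1.123, 91.050 + 1.399] = [89.927, 92.449]. RSS = √0.344071 = 0.587.

nominal=91.050 wc=[89.927,92.449] rss=0.587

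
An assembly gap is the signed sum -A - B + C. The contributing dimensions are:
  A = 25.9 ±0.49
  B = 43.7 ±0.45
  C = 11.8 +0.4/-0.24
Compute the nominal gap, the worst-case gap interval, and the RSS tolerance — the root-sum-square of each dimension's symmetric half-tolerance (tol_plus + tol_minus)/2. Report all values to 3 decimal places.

Stack each dimension's contribution:
  -A: nom -25.900 → Σnom=-25.900; wc +0.490/-0.490 → slack +0.490/-0.490; half-tol=0.490, Σhalf²=0.240100
  -B: nom -43.700 → Σnom=-69.600; wc +0.450/-0.450 → slack +0.940/-0.940; half-tol=0.450, Σhalf²=0.442600
  +C: nom +11.800 → Σnom=-57.800; wc +0.400/-0.240 → slack +1.340/-1.180; half-tol=0.320, Σhalf²=0.545000
Nominal = -57.800. Worst-case = [-57.800 - 1.180, -57.800 + 1.340] = [-58.980, -56.460]. RSS = √0.545000 = 0.738.

nominal=-57.800 wc=[-58.980,-56.460] rss=0.738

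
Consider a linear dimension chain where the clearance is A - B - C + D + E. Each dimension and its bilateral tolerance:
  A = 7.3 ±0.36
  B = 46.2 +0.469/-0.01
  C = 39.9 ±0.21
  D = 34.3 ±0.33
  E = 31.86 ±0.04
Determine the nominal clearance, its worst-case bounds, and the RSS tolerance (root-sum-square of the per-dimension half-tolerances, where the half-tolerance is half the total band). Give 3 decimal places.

Stack each dimension's contribution:
  +A: nom +7.300 → Σnom=7.300; wc +0.360/-0.360 → slack +0.360/-0.360; half-tol=0.360, Σhalf²=0.129600
  -B: nom -46.200 → Σnom=-38.900; wc +0.010/-0.469 → slack +0.370/-0.829; half-tol=0.239, Σhalf²=0.186960
  -C: nom -39.900 → Σnom=-78.800; wc +0.210/-0.210 → slack +0.580/-1.039; half-tol=0.210, Σhalf²=0.231060
  +D: nom +34.300 → Σnom=-44.500; wc +0.330/-0.330 → slack +0.910/-1.369; half-tol=0.330, Σhalf²=0.339960
  +E: nom +31.860 → Σnom=-12.640; wc +0.040/-0.040 → slack +0.950/-1.409; half-tol=0.040, Σhalf²=0.341560
Nominal = -12.640. Worst-case = [-12.640 - 1.409, -12.640 + 0.950] = [-14.049, -11.690]. RSS = √0.341560 = 0.584.

nominal=-12.640 wc=[-14.049,-11.690] rss=0.584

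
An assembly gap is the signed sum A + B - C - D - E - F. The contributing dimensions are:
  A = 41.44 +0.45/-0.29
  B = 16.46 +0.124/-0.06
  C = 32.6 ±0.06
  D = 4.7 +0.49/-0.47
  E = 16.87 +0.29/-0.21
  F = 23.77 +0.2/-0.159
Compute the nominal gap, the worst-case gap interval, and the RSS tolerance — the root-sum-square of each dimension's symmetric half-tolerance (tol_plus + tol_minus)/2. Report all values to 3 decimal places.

nominal=-20.040 wc=[-21.430,-18.567] rss=0.689

Stack each dimension's contribution:
  +A: nom +41.440 → Σnom=41.440; wc +0.450/-0.290 → slack +0.450/-0.290; half-tol=0.370, Σhalf²=0.136900
  +B: nom +16.460 → Σnom=57.900; wc +0.124/-0.060 → slack +0.574/-0.350; half-tol=0.092, Σhalf²=0.145364
  -C: nom -32.600 → Σnom=25.300; wc +0.060/-0.060 → slack +0.634/-0.410; half-tol=0.060, Σhalf²=0.148964
  -D: nom -4.700 → Σnom=20.600; wc +0.470/-0.490 → slack +1.104/-0.900; half-tol=0.480, Σhalf²=0.379364
  -E: nom -16.870 → Σnom=3.730; wc +0.210/-0.290 → slack +1.314/-1.190; half-tol=0.250, Σhalf²=0.441864
  -F: nom -23.770 → Σnom=-20.040; wc +0.159/-0.200 → slack +1.473/-1.390; half-tol=0.179, Σhalf²=0.474084
Nominal = -20.040. Worst-case = [-20.040 - 1.390, -20.040 + 1.473] = [-21.430, -18.567]. RSS = √0.474084 = 0.689.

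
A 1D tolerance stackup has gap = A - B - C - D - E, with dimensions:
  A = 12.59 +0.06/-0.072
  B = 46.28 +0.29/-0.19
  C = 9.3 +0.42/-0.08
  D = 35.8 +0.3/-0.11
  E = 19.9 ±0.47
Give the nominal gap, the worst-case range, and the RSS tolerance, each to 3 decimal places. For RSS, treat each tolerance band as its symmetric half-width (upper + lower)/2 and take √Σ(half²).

nominal=-98.690 wc=[-100.242,-97.780] rss=0.622

Stack each dimension's contribution:
  +A: nom +12.590 → Σnom=12.590; wc +0.060/-0.072 → slack +0.060/-0.072; half-tol=0.066, Σhalf²=0.004356
  -B: nom -46.280 → Σnom=-33.690; wc +0.190/-0.290 → slack +0.250/-0.362; half-tol=0.240, Σhalf²=0.061956
  -C: nom -9.300 → Σnom=-42.990; wc +0.080/-0.420 → slack +0.330/-0.782; half-tol=0.250, Σhalf²=0.124456
  -D: nom -35.800 → Σnom=-78.790; wc +0.110/-0.300 → slack +0.440/-1.082; half-tol=0.205, Σhalf²=0.166481
  -E: nom -19.900 → Σnom=-98.690; wc +0.470/-0.470 → slack +0.910/-1.552; half-tol=0.470, Σhalf²=0.387381
Nominal = -98.690. Worst-case = [-98.690 - 1.552, -98.690 + 0.910] = [-100.242, -97.780]. RSS = √0.387381 = 0.622.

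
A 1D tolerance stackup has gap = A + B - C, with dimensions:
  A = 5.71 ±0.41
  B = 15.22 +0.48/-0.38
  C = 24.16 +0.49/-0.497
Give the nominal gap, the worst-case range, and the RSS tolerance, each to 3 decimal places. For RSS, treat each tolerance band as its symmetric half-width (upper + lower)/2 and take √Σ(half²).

nominal=-3.230 wc=[-4.510,-1.843] rss=0.772

Stack each dimension's contribution:
  +A: nom +5.710 → Σnom=5.710; wc +0.410/-0.410 → slack +0.410/-0.410; half-tol=0.410, Σhalf²=0.168100
  +B: nom +15.220 → Σnom=20.930; wc +0.480/-0.380 → slack +0.890/-0.790; half-tol=0.430, Σhalf²=0.353000
  -C: nom -24.160 → Σnom=-3.230; wc +0.497/-0.490 → slack +1.387/-1.280; half-tol=0.493, Σhalf²=0.596542
Nominal = -3.230. Worst-case = [-3.230 - 1.280, -3.230 + 1.387] = [-4.510, -1.843]. RSS = √0.596542 = 0.772.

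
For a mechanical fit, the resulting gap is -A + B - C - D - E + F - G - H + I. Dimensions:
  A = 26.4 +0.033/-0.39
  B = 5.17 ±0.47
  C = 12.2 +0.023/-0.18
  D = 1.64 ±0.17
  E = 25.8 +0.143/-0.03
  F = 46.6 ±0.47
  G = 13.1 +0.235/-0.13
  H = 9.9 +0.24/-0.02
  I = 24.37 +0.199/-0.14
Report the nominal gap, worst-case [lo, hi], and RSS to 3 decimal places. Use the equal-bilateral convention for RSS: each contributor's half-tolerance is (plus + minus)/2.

nominal=-12.900 wc=[-14.824,-10.841] rss=0.782

Stack each dimension's contribution:
  -A: nom -26.400 → Σnom=-26.400; wc +0.390/-0.033 → slack +0.390/-0.033; half-tol=0.212, Σhalf²=0.044732
  +B: nom +5.170 → Σnom=-21.230; wc +0.470/-0.470 → slack +0.860/-0.503; half-tol=0.470, Σhalf²=0.265632
  -C: nom -12.200 → Σnom=-33.430; wc +0.180/-0.023 → slack +1.040/-0.526; half-tol=0.101, Σhalf²=0.275935
  -D: nom -1.640 → Σnom=-35.070; wc +0.170/-0.170 → slack +1.210/-0.696; half-tol=0.170, Σhalf²=0.304835
  -E: nom -25.800 → Σnom=-60.870; wc +0.030/-0.143 → slack +1.240/-0.839; half-tol=0.086, Σhalf²=0.312317
  +F: nom +46.600 → Σnom=-14.270; wc +0.470/-0.470 → slack +1.710/-1.309; half-tol=0.470, Σhalf²=0.533217
  -G: nom -13.100 → Σnom=-27.370; wc +0.130/-0.235 → slack +1.840/-1.544; half-tol=0.182, Σhalf²=0.566523
  -H: nom -9.900 → Σnom=-37.270; wc +0.020/-0.240 → slack +1.860/-1.784; half-tol=0.130, Σhalf²=0.583423
  +I: nom +24.370 → Σnom=-12.900; wc +0.199/-0.140 → slack +2.059/-1.924; half-tol=0.170, Σhalf²=0.612153
Nominal = -12.900. Worst-case = [-12.900 - 1.924, -12.900 + 2.059] = [-14.824, -10.841]. RSS = √0.612153 = 0.782.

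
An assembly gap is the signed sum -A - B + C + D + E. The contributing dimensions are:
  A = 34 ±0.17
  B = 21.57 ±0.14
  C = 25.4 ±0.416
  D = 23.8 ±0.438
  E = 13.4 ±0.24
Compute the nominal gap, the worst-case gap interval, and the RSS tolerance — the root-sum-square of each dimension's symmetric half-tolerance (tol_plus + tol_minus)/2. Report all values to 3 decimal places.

Stack each dimension's contribution:
  -A: nom -34.000 → Σnom=-34.000; wc +0.170/-0.170 → slack +0.170/-0.170; half-tol=0.170, Σhalf²=0.028900
  -B: nom -21.570 → Σnom=-55.570; wc +0.140/-0.140 → slack +0.310/-0.310; half-tol=0.140, Σhalf²=0.048500
  +C: nom +25.400 → Σnom=-30.170; wc +0.416/-0.416 → slack +0.726/-0.726; half-tol=0.416, Σhalf²=0.221556
  +D: nom +23.800 → Σnom=-6.370; wc +0.438/-0.438 → slack +1.164/-1.164; half-tol=0.438, Σhalf²=0.413400
  +E: nom +13.400 → Σnom=7.030; wc +0.240/-0.240 → slack +1.404/-1.404; half-tol=0.240, Σhalf²=0.471000
Nominal = 7.030. Worst-case = [7.030 - 1.404, 7.030 + 1.404] = [5.626, 8.434]. RSS = √0.471000 = 0.686.

nominal=7.030 wc=[5.626,8.434] rss=0.686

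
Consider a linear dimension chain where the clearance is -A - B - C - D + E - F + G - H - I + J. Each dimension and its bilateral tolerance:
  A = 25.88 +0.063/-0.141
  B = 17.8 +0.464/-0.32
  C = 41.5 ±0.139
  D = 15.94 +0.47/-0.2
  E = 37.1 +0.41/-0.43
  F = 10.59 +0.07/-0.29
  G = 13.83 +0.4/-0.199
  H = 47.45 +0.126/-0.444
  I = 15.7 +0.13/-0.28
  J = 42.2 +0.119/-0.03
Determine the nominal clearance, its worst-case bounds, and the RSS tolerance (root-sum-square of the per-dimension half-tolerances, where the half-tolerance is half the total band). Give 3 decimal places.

Stack each dimension's contribution:
  -A: nom -25.880 → Σnom=-25.880; wc +0.141/-0.063 → slack +0.141/-0.063; half-tol=0.102, Σhalf²=0.010404
  -B: nom -17.800 → Σnom=-43.680; wc +0.320/-0.464 → slack +0.461/-0.527; half-tol=0.392, Σhalf²=0.164068
  -C: nom -41.500 → Σnom=-85.180; wc +0.139/-0.139 → slack +0.600/-0.666; half-tol=0.139, Σhalf²=0.183389
  -D: nom -15.940 → Σnom=-101.120; wc +0.200/-0.470 → slack +0.800/-1.136; half-tol=0.335, Σhalf²=0.295614
  +E: nom +37.100 → Σnom=-64.020; wc +0.410/-0.430 → slack +1.210/-1.566; half-tol=0.420, Σhalf²=0.472014
  -F: nom -10.590 → Σnom=-74.610; wc +0.290/-0.070 → slack +1.500/-1.636; half-tol=0.180, Σhalf²=0.504414
  +G: nom +13.830 → Σnom=-60.780; wc +0.400/-0.199 → slack +1.900/-1.835; half-tol=0.299, Σhalf²=0.594114
  -H: nom -47.450 → Σnom=-108.230; wc +0.444/-0.126 → slack +2.344/-1.961; half-tol=0.285, Σhalf²=0.675339
  -I: nom -15.700 → Σnom=-123.930; wc +0.280/-0.130 → slack +2.624/-2.091; half-tol=0.205, Σhalf²=0.717364
  +J: nom +42.200 → Σnom=-81.730; wc +0.119/-0.030 → slack +2.743/-2.121; half-tol=0.074, Σhalf²=0.722914
Nominal = -81.730. Worst-case = [-81.730 - 2.121, -81.730 + 2.743] = [-83.851, -78.987]. RSS = √0.722914 = 0.850.

nominal=-81.730 wc=[-83.851,-78.987] rss=0.850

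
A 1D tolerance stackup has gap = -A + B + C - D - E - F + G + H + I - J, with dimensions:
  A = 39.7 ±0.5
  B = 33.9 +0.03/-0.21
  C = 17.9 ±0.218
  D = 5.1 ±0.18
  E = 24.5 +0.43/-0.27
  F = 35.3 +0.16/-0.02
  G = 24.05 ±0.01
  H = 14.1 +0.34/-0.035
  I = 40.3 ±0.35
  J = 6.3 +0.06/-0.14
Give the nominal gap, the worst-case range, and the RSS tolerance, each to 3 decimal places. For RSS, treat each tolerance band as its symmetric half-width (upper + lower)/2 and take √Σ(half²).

nominal=19.350 wc=[17.197,21.408] rss=0.802

Stack each dimension's contribution:
  -A: nom -39.700 → Σnom=-39.700; wc +0.500/-0.500 → slack +0.500/-0.500; half-tol=0.500, Σhalf²=0.250000
  +B: nom +33.900 → Σnom=-5.800; wc +0.030/-0.210 → slack +0.530/-0.710; half-tol=0.120, Σhalf²=0.264400
  +C: nom +17.900 → Σnom=12.100; wc +0.218/-0.218 → slack +0.748/-0.928; half-tol=0.218, Σhalf²=0.311924
  -D: nom -5.100 → Σnom=7.000; wc +0.180/-0.180 → slack +0.928/-1.108; half-tol=0.180, Σhalf²=0.344324
  -E: nom -24.500 → Σnom=-17.500; wc +0.270/-0.430 → slack +1.198/-1.538; half-tol=0.350, Σhalf²=0.466824
  -F: nom -35.300 → Σnom=-52.800; wc +0.020/-0.160 → slack +1.218/-1.698; half-tol=0.090, Σhalf²=0.474924
  +G: nom +24.050 → Σnom=-28.750; wc +0.010/-0.010 → slack +1.228/-1.708; half-tol=0.010, Σhalf²=0.475024
  +H: nom +14.100 → Σnom=-14.650; wc +0.340/-0.035 → slack +1.568/-1.743; half-tol=0.188, Σhalf²=0.510180
  +I: nom +40.300 → Σnom=25.650; wc +0.350/-0.350 → slack +1.918/-2.093; half-tol=0.350, Σhalf²=0.632680
  -J: nom -6.300 → Σnom=19.350; wc +0.140/-0.060 → slack +2.058/-2.153; half-tol=0.100, Σhalf²=0.642680
Nominal = 19.350. Worst-case = [19.350 - 2.153, 19.350 + 2.058] = [17.197, 21.408]. RSS = √0.642680 = 0.802.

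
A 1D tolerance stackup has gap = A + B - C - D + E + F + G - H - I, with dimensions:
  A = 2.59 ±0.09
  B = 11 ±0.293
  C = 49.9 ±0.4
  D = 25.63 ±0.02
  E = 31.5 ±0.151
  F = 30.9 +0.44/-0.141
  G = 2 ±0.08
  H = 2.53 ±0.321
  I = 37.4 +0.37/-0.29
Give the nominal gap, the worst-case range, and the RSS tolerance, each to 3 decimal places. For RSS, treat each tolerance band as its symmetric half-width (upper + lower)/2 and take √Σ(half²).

nominal=-37.470 wc=[-39.336,-35.385] rss=0.761

Stack each dimension's contribution:
  +A: nom +2.590 → Σnom=2.590; wc +0.090/-0.090 → slack +0.090/-0.090; half-tol=0.090, Σhalf²=0.008100
  +B: nom +11.000 → Σnom=13.590; wc +0.293/-0.293 → slack +0.383/-0.383; half-tol=0.293, Σhalf²=0.093949
  -C: nom -49.900 → Σnom=-36.310; wc +0.400/-0.400 → slack +0.783/-0.783; half-tol=0.400, Σhalf²=0.253949
  -D: nom -25.630 → Σnom=-61.940; wc +0.020/-0.020 → slack +0.803/-0.803; half-tol=0.020, Σhalf²=0.254349
  +E: nom +31.500 → Σnom=-30.440; wc +0.151/-0.151 → slack +0.954/-0.954; half-tol=0.151, Σhalf²=0.277150
  +F: nom +30.900 → Σnom=0.460; wc +0.440/-0.141 → slack +1.394/-1.095; half-tol=0.290, Σhalf²=0.361540
  +G: nom +2.000 → Σnom=2.460; wc +0.080/-0.080 → slack +1.474/-1.175; half-tol=0.080, Σhalf²=0.367940
  -H: nom -2.530 → Σnom=-0.070; wc +0.321/-0.321 → slack +1.795/-1.496; half-tol=0.321, Σhalf²=0.470981
  -I: nom -37.400 → Σnom=-37.470; wc +0.290/-0.370 → slack +2.085/-1.866; half-tol=0.330, Σhalf²=0.579881
Nominal = -37.470. Worst-case = [-37.470 - 1.866, -37.470 + 2.085] = [-39.336, -35.385]. RSS = √0.579881 = 0.761.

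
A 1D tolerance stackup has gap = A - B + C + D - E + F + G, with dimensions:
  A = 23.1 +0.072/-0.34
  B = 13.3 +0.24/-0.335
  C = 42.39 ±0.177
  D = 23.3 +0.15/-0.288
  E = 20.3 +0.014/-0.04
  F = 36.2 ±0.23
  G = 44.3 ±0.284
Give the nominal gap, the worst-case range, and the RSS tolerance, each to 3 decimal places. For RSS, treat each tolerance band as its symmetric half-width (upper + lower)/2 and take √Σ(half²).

nominal=135.690 wc=[134.117,136.978] rss=0.582

Stack each dimension's contribution:
  +A: nom +23.100 → Σnom=23.100; wc +0.072/-0.340 → slack +0.072/-0.340; half-tol=0.206, Σhalf²=0.042436
  -B: nom -13.300 → Σnom=9.800; wc +0.335/-0.240 → slack +0.407/-0.580; half-tol=0.287, Σhalf²=0.125092
  +C: nom +42.390 → Σnom=52.190; wc +0.177/-0.177 → slack +0.584/-0.757; half-tol=0.177, Σhalf²=0.156421
  +D: nom +23.300 → Σnom=75.490; wc +0.150/-0.288 → slack +0.734/-1.045; half-tol=0.219, Σhalf²=0.204382
  -E: nom -20.300 → Σnom=55.190; wc +0.040/-0.014 → slack +0.774/-1.059; half-tol=0.027, Σhalf²=0.205111
  +F: nom +36.200 → Σnom=91.390; wc +0.230/-0.230 → slack +1.004/-1.289; half-tol=0.230, Σhalf²=0.258011
  +G: nom +44.300 → Σnom=135.690; wc +0.284/-0.284 → slack +1.288/-1.573; half-tol=0.284, Σhalf²=0.338667
Nominal = 135.690. Worst-case = [135.690 - 1.573, 135.690 + 1.288] = [134.117, 136.978]. RSS = √0.338667 = 0.582.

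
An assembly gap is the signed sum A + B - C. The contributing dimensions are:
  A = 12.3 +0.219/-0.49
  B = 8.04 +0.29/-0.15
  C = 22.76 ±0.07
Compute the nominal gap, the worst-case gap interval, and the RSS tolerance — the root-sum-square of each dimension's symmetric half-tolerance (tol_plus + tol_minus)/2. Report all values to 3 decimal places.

Stack each dimension's contribution:
  +A: nom +12.300 → Σnom=12.300; wc +0.219/-0.490 → slack +0.219/-0.490; half-tol=0.354, Σhalf²=0.125670
  +B: nom +8.040 → Σnom=20.340; wc +0.290/-0.150 → slack +0.509/-0.640; half-tol=0.220, Σhalf²=0.174070
  -C: nom -22.760 → Σnom=-2.420; wc +0.070/-0.070 → slack +0.579/-0.710; half-tol=0.070, Σhalf²=0.178970
Nominal = -2.420. Worst-case = [-2.420 - 0.710, -2.420 + 0.579] = [-3.130, -1.841]. RSS = √0.178970 = 0.423.

nominal=-2.420 wc=[-3.130,-1.841] rss=0.423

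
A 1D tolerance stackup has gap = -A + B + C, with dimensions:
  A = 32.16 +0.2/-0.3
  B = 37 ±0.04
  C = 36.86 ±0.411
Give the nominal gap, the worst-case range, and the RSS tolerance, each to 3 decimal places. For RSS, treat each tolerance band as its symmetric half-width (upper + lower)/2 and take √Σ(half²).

nominal=41.700 wc=[41.049,42.451] rss=0.483

Stack each dimension's contribution:
  -A: nom -32.160 → Σnom=-32.160; wc +0.300/-0.200 → slack +0.300/-0.200; half-tol=0.250, Σhalf²=0.062500
  +B: nom +37.000 → Σnom=4.840; wc +0.040/-0.040 → slack +0.340/-0.240; half-tol=0.040, Σhalf²=0.064100
  +C: nom +36.860 → Σnom=41.700; wc +0.411/-0.411 → slack +0.751/-0.651; half-tol=0.411, Σhalf²=0.233021
Nominal = 41.700. Worst-case = [41.700 - 0.651, 41.700 + 0.751] = [41.049, 42.451]. RSS = √0.233021 = 0.483.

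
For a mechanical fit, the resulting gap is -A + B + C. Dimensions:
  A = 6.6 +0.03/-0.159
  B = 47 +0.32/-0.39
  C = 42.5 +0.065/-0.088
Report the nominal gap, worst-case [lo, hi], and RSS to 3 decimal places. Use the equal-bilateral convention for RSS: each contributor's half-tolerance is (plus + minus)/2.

nominal=82.900 wc=[82.392,83.444] rss=0.375

Stack each dimension's contribution:
  -A: nom -6.600 → Σnom=-6.600; wc +0.159/-0.030 → slack +0.159/-0.030; half-tol=0.095, Σhalf²=0.008930
  +B: nom +47.000 → Σnom=40.400; wc +0.320/-0.390 → slack +0.479/-0.420; half-tol=0.355, Σhalf²=0.134955
  +C: nom +42.500 → Σnom=82.900; wc +0.065/-0.088 → slack +0.544/-0.508; half-tol=0.076, Σhalf²=0.140808
Nominal = 82.900. Worst-case = [82.900 - 0.508, 82.900 + 0.544] = [82.392, 83.444]. RSS = √0.140808 = 0.375.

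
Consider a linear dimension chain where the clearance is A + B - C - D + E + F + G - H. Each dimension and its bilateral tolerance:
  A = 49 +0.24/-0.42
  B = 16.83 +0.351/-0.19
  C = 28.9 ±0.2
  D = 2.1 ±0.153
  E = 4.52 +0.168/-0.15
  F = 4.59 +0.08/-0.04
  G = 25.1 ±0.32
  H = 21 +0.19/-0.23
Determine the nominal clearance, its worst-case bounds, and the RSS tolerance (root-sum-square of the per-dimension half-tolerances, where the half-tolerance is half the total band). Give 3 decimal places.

Stack each dimension's contribution:
  +A: nom +49.000 → Σnom=49.000; wc +0.240/-0.420 → slack +0.240/-0.420; half-tol=0.330, Σhalf²=0.108900
  +B: nom +16.830 → Σnom=65.830; wc +0.351/-0.190 → slack +0.591/-0.610; half-tol=0.270, Σhalf²=0.182070
  -C: nom -28.900 → Σnom=36.930; wc +0.200/-0.200 → slack +0.791/-0.810; half-tol=0.200, Σhalf²=0.222070
  -D: nom -2.100 → Σnom=34.830; wc +0.153/-0.153 → slack +0.944/-0.963; half-tol=0.153, Σhalf²=0.245479
  +E: nom +4.520 → Σnom=39.350; wc +0.168/-0.150 → slack +1.112/-1.113; half-tol=0.159, Σhalf²=0.270760
  +F: nom +4.590 → Σnom=43.940; wc +0.080/-0.040 → slack +1.192/-1.153; half-tol=0.060, Σhalf²=0.274360
  +G: nom +25.100 → Σnom=69.040; wc +0.320/-0.320 → slack +1.512/-1.473; half-tol=0.320, Σhalf²=0.376760
  -H: nom -21.000 → Σnom=48.040; wc +0.230/-0.190 → slack +1.742/-1.663; half-tol=0.210, Σhalf²=0.420860
Nominal = 48.040. Worst-case = [48.040 - 1.663, 48.040 + 1.742] = [46.377, 49.782]. RSS = √0.420860 = 0.649.

nominal=48.040 wc=[46.377,49.782] rss=0.649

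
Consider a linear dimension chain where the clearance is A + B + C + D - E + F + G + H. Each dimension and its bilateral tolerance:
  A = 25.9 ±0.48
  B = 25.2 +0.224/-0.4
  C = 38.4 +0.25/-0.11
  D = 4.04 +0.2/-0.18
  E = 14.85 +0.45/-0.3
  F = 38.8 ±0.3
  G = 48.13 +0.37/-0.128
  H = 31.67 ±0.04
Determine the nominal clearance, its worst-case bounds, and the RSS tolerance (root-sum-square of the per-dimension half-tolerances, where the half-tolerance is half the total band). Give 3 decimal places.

Stack each dimension's contribution:
  +A: nom +25.900 → Σnom=25.900; wc +0.480/-0.480 → slack +0.480/-0.480; half-tol=0.480, Σhalf²=0.230400
  +B: nom +25.200 → Σnom=51.100; wc +0.224/-0.400 → slack +0.704/-0.880; half-tol=0.312, Σhalf²=0.327744
  +C: nom +38.400 → Σnom=89.500; wc +0.250/-0.110 → slack +0.954/-0.990; half-tol=0.180, Σhalf²=0.360144
  +D: nom +4.040 → Σnom=93.540; wc +0.200/-0.180 → slack +1.154/-1.170; half-tol=0.190, Σhalf²=0.396244
  -E: nom -14.850 → Σnom=78.690; wc +0.300/-0.450 → slack +1.454/-1.620; half-tol=0.375, Σhalf²=0.536869
  +F: nom +38.800 → Σnom=117.490; wc +0.300/-0.300 → slack +1.754/-1.920; half-tol=0.300, Σhalf²=0.626869
  +G: nom +48.130 → Σnom=165.620; wc +0.370/-0.128 → slack +2.124/-2.048; half-tol=0.249, Σhalf²=0.688870
  +H: nom +31.670 → Σnom=197.290; wc +0.040/-0.040 → slack +2.164/-2.088; half-tol=0.040, Σhalf²=0.690470
Nominal = 197.290. Worst-case = [197.290 - 2.088, 197.290 + 2.164] = [195.202, 199.454]. RSS = √0.690470 = 0.831.

nominal=197.290 wc=[195.202,199.454] rss=0.831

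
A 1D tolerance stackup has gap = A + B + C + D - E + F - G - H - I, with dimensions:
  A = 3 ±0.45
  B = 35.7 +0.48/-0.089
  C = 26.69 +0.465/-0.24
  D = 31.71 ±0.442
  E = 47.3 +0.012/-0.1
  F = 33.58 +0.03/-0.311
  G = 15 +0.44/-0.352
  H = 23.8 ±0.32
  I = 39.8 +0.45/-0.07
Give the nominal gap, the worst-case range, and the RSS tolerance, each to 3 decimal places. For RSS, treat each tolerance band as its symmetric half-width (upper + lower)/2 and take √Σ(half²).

nominal=4.780 wc=[2.026,7.489] rss=0.981

Stack each dimension's contribution:
  +A: nom +3.000 → Σnom=3.000; wc +0.450/-0.450 → slack +0.450/-0.450; half-tol=0.450, Σhalf²=0.202500
  +B: nom +35.700 → Σnom=38.700; wc +0.480/-0.089 → slack +0.930/-0.539; half-tol=0.284, Σhalf²=0.283440
  +C: nom +26.690 → Σnom=65.390; wc +0.465/-0.240 → slack +1.395/-0.779; half-tol=0.353, Σhalf²=0.407697
  +D: nom +31.710 → Σnom=97.100; wc +0.442/-0.442 → slack +1.837/-1.221; half-tol=0.442, Σhalf²=0.603060
  -E: nom -47.300 → Σnom=49.800; wc +0.100/-0.012 → slack +1.937/-1.233; half-tol=0.056, Σhalf²=0.606197
  +F: nom +33.580 → Σnom=83.380; wc +0.030/-0.311 → slack +1.967/-1.544; half-tol=0.170, Σhalf²=0.635267
  -G: nom -15.000 → Σnom=68.380; wc +0.352/-0.440 → slack +2.319/-1.984; half-tol=0.396, Σhalf²=0.792083
  -H: nom -23.800 → Σnom=44.580; wc +0.320/-0.320 → slack +2.639/-2.304; half-tol=0.320, Σhalf²=0.894483
  -I: nom -39.800 → Σnom=4.780; wc +0.070/-0.450 → slack +2.709/-2.754; half-tol=0.260, Σhalf²=0.962083
Nominal = 4.780. Worst-case = [4.780 - 2.754, 4.780 + 2.709] = [2.026, 7.489]. RSS = √0.962083 = 0.981.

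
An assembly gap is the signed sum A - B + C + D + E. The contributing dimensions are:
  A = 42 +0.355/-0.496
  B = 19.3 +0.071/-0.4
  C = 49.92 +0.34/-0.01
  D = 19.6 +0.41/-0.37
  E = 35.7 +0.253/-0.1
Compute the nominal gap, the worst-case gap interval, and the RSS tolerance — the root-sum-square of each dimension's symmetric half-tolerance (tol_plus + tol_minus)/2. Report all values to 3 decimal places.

Stack each dimension's contribution:
  +A: nom +42.000 → Σnom=42.000; wc +0.355/-0.496 → slack +0.355/-0.496; half-tol=0.425, Σhalf²=0.181050
  -B: nom -19.300 → Σnom=22.700; wc +0.400/-0.071 → slack +0.755/-0.567; half-tol=0.236, Σhalf²=0.236511
  +C: nom +49.920 → Σnom=72.620; wc +0.340/-0.010 → slack +1.095/-0.577; half-tol=0.175, Σhalf²=0.267136
  +D: nom +19.600 → Σnom=92.220; wc +0.410/-0.370 → slack +1.505/-0.947; half-tol=0.390, Σhalf²=0.419236
  +E: nom +35.700 → Σnom=127.920; wc +0.253/-0.100 → slack +1.758/-1.047; half-tol=0.176, Σhalf²=0.450388
Nominal = 127.920. Worst-case = [127.920 - 1.047, 127.920 + 1.758] = [126.873, 129.678]. RSS = √0.450388 = 0.671.

nominal=127.920 wc=[126.873,129.678] rss=0.671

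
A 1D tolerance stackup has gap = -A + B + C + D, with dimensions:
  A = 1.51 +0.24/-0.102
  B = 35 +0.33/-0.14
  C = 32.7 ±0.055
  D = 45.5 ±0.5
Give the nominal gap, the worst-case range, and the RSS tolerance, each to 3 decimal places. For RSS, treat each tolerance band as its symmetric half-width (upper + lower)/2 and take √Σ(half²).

Stack each dimension's contribution:
  -A: nom -1.510 → Σnom=-1.510; wc +0.102/-0.240 → slack +0.102/-0.240; half-tol=0.171, Σhalf²=0.029241
  +B: nom +35.000 → Σnom=33.490; wc +0.330/-0.140 → slack +0.432/-0.380; half-tol=0.235, Σhalf²=0.084466
  +C: nom +32.700 → Σnom=66.190; wc +0.055/-0.055 → slack +0.487/-0.435; half-tol=0.055, Σhalf²=0.087491
  +D: nom +45.500 → Σnom=111.690; wc +0.500/-0.500 → slack +0.987/-0.935; half-tol=0.500, Σhalf²=0.337491
Nominal = 111.690. Worst-case = [111.690 - 0.935, 111.690 + 0.987] = [110.755, 112.677]. RSS = √0.337491 = 0.581.

nominal=111.690 wc=[110.755,112.677] rss=0.581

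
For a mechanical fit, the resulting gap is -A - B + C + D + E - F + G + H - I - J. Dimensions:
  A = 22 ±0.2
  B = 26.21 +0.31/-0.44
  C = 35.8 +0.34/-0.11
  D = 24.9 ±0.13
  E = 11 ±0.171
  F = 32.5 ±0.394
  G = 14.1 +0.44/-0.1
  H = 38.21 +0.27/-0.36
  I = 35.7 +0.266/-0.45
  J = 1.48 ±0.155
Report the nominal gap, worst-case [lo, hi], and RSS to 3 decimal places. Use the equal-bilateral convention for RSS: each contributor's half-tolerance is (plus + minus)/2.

Stack each dimension's contribution:
  -A: nom -22.000 → Σnom=-22.000; wc +0.200/-0.200 → slack +0.200/-0.200; half-tol=0.200, Σhalf²=0.040000
  -B: nom -26.210 → Σnom=-48.210; wc +0.440/-0.310 → slack +0.640/-0.510; half-tol=0.375, Σhalf²=0.180625
  +C: nom +35.800 → Σnom=-12.410; wc +0.340/-0.110 → slack +0.980/-0.620; half-tol=0.225, Σhalf²=0.231250
  +D: nom +24.900 → Σnom=12.490; wc +0.130/-0.130 → slack +1.110/-0.750; half-tol=0.130, Σhalf²=0.248150
  +E: nom +11.000 → Σnom=23.490; wc +0.171/-0.171 → slack +1.281/-0.921; half-tol=0.171, Σhalf²=0.277391
  -F: nom -32.500 → Σnom=-9.010; wc +0.394/-0.394 → slack +1.675/-1.315; half-tol=0.394, Σhalf²=0.432627
  +G: nom +14.100 → Σnom=5.090; wc +0.440/-0.100 → slack +2.115/-1.415; half-tol=0.270, Σhalf²=0.505527
  +H: nom +38.210 → Σnom=43.300; wc +0.270/-0.360 → slack +2.385/-1.775; half-tol=0.315, Σhalf²=0.604752
  -I: nom -35.700 → Σnom=7.600; wc +0.450/-0.266 → slack +2.835/-2.041; half-tol=0.358, Σhalf²=0.732916
  -J: nom -1.480 → Σnom=6.120; wc +0.155/-0.155 → slack +2.990/-2.196; half-tol=0.155, Σhalf²=0.756941
Nominal = 6.120. Worst-case = [6.120 - 2.196, 6.120 + 2.990] = [3.924, 9.110]. RSS = √0.756941 = 0.870.

nominal=6.120 wc=[3.924,9.110] rss=0.870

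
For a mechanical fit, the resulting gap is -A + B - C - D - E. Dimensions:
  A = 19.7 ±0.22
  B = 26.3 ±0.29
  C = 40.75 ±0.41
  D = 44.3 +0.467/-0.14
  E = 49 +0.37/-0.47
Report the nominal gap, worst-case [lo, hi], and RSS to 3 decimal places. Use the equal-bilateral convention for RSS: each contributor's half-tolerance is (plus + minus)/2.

Stack each dimension's contribution:
  -A: nom -19.700 → Σnom=-19.700; wc +0.220/-0.220 → slack +0.220/-0.220; half-tol=0.220, Σhalf²=0.048400
  +B: nom +26.300 → Σnom=6.600; wc +0.290/-0.290 → slack +0.510/-0.510; half-tol=0.290, Σhalf²=0.132500
  -C: nom -40.750 → Σnom=-34.150; wc +0.410/-0.410 → slack +0.920/-0.920; half-tol=0.410, Σhalf²=0.300600
  -D: nom -44.300 → Σnom=-78.450; wc +0.140/-0.467 → slack +1.060/-1.387; half-tol=0.303, Σhalf²=0.392712
  -E: nom -49.000 → Σnom=-127.450; wc +0.470/-0.370 → slack +1.530/-1.757; half-tol=0.420, Σhalf²=0.569112
Nominal = -127.450. Worst-case = [-127.450 - 1.757, -127.450 + 1.530] = [-129.207, -125.920]. RSS = √0.569112 = 0.754.

nominal=-127.450 wc=[-129.207,-125.920] rss=0.754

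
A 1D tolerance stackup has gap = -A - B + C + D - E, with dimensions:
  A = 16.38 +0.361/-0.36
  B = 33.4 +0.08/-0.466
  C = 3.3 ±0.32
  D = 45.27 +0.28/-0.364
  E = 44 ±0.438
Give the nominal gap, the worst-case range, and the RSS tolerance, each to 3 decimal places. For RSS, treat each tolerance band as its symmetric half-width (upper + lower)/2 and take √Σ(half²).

Stack each dimension's contribution:
  -A: nom -16.380 → Σnom=-16.380; wc +0.360/-0.361 → slack +0.360/-0.361; half-tol=0.360, Σhalf²=0.129960
  -B: nom -33.400 → Σnom=-49.780; wc +0.466/-0.080 → slack +0.826/-0.441; half-tol=0.273, Σhalf²=0.204489
  +C: nom +3.300 → Σnom=-46.480; wc +0.320/-0.320 → slack +1.146/-0.761; half-tol=0.320, Σhalf²=0.306889
  +D: nom +45.270 → Σnom=-1.210; wc +0.280/-0.364 → slack +1.426/-1.125; half-tol=0.322, Σhalf²=0.410573
  -E: nom -44.000 → Σnom=-45.210; wc +0.438/-0.438 → slack +1.864/-1.563; half-tol=0.438, Σhalf²=0.602417
Nominal = -45.210. Worst-case = [-45.210 - 1.563, -45.210 + 1.864] = [-46.773, -43.346]. RSS = √0.602417 = 0.776.

nominal=-45.210 wc=[-46.773,-43.346] rss=0.776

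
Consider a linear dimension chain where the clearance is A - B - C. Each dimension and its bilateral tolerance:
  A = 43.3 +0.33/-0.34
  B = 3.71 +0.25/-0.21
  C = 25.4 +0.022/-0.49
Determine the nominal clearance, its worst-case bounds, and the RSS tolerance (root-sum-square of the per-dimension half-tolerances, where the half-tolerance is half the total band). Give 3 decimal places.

nominal=14.190 wc=[13.578,15.220] rss=0.480

Stack each dimension's contribution:
  +A: nom +43.300 → Σnom=43.300; wc +0.330/-0.340 → slack +0.330/-0.340; half-tol=0.335, Σhalf²=0.112225
  -B: nom -3.710 → Σnom=39.590; wc +0.210/-0.250 → slack +0.540/-0.590; half-tol=0.230, Σhalf²=0.165125
  -C: nom -25.400 → Σnom=14.190; wc +0.490/-0.022 → slack +1.030/-0.612; half-tol=0.256, Σhalf²=0.230661
Nominal = 14.190. Worst-case = [14.190 - 0.612, 14.190 + 1.030] = [13.578, 15.220]. RSS = √0.230661 = 0.480.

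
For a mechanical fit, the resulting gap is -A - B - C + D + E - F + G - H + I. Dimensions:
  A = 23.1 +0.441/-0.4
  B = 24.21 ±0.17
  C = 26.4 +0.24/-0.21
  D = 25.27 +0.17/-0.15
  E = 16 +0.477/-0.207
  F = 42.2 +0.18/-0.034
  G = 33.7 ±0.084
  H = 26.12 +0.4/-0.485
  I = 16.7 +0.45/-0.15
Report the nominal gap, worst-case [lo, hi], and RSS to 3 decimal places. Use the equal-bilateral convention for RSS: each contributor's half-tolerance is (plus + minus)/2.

Stack each dimension's contribution:
  -A: nom -23.100 → Σnom=-23.100; wc +0.400/-0.441 → slack +0.400/-0.441; half-tol=0.420, Σhalf²=0.176820
  -B: nom -24.210 → Σnom=-47.310; wc +0.170/-0.170 → slack +0.570/-0.611; half-tol=0.170, Σhalf²=0.205720
  -C: nom -26.400 → Σnom=-73.710; wc +0.210/-0.240 → slack +0.780/-0.851; half-tol=0.225, Σhalf²=0.256345
  +D: nom +25.270 → Σnom=-48.440; wc +0.170/-0.150 → slack +0.950/-1.001; half-tol=0.160, Σhalf²=0.281945
  +E: nom +16.000 → Σnom=-32.440; wc +0.477/-0.207 → slack +1.427/-1.208; half-tol=0.342, Σhalf²=0.398909
  -F: nom -42.200 → Σnom=-74.640; wc +0.034/-0.180 → slack +1.461/-1.388; half-tol=0.107, Σhalf²=0.410358
  +G: nom +33.700 → Σnom=-40.940; wc +0.084/-0.084 → slack +1.545/-1.472; half-tol=0.084, Σhalf²=0.417414
  -H: nom -26.120 → Σnom=-67.060; wc +0.485/-0.400 → slack +2.030/-1.872; half-tol=0.443, Σhalf²=0.613220
  +I: nom +16.700 → Σnom=-50.360; wc +0.450/-0.150 → slack +2.480/-2.022; half-tol=0.300, Σhalf²=0.703220
Nominal = -50.360. Worst-case = [-50.360 - 2.022, -50.360 + 2.480] = [-52.382, -47.880]. RSS = √0.703220 = 0.839.

nominal=-50.360 wc=[-52.382,-47.880] rss=0.839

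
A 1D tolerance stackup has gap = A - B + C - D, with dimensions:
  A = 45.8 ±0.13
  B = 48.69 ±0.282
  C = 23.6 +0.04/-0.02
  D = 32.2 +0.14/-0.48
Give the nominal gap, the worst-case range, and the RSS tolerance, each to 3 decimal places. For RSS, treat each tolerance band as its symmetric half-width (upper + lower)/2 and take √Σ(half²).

Stack each dimension's contribution:
  +A: nom +45.800 → Σnom=45.800; wc +0.130/-0.130 → slack +0.130/-0.130; half-tol=0.130, Σhalf²=0.016900
  -B: nom -48.690 → Σnom=-2.890; wc +0.282/-0.282 → slack +0.412/-0.412; half-tol=0.282, Σhalf²=0.096424
  +C: nom +23.600 → Σnom=20.710; wc +0.040/-0.020 → slack +0.452/-0.432; half-tol=0.030, Σhalf²=0.097324
  -D: nom -32.200 → Σnom=-11.490; wc +0.480/-0.140 → slack +0.932/-0.572; half-tol=0.310, Σhalf²=0.193424
Nominal = -11.490. Worst-case = [-11.490 - 0.572, -11.490 + 0.932] = [-12.062, -10.558]. RSS = √0.193424 = 0.440.

nominal=-11.490 wc=[-12.062,-10.558] rss=0.440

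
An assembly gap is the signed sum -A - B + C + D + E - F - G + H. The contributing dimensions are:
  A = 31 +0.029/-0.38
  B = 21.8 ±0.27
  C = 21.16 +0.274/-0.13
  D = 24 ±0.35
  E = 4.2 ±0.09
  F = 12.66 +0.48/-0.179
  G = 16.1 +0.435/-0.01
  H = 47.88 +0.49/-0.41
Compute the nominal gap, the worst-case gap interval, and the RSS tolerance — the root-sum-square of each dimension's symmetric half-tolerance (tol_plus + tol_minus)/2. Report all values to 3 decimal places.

nominal=15.680 wc=[13.486,17.723] rss=0.804

Stack each dimension's contribution:
  -A: nom -31.000 → Σnom=-31.000; wc +0.380/-0.029 → slack +0.380/-0.029; half-tol=0.205, Σhalf²=0.041820
  -B: nom -21.800 → Σnom=-52.800; wc +0.270/-0.270 → slack +0.650/-0.299; half-tol=0.270, Σhalf²=0.114720
  +C: nom +21.160 → Σnom=-31.640; wc +0.274/-0.130 → slack +0.924/-0.429; half-tol=0.202, Σhalf²=0.155524
  +D: nom +24.000 → Σnom=-7.640; wc +0.350/-0.350 → slack +1.274/-0.779; half-tol=0.350, Σhalf²=0.278024
  +E: nom +4.200 → Σnom=-3.440; wc +0.090/-0.090 → slack +1.364/-0.869; half-tol=0.090, Σhalf²=0.286124
  -F: nom -12.660 → Σnom=-16.100; wc +0.179/-0.480 → slack +1.543/-1.349; half-tol=0.330, Σhalf²=0.394695
  -G: nom -16.100 → Σnom=-32.200; wc +0.010/-0.435 → slack +1.553/-1.784; half-tol=0.223, Σhalf²=0.444201
  +H: nom +47.880 → Σnom=15.680; wc +0.490/-0.410 → slack +2.043/-2.194; half-tol=0.450, Σhalf²=0.646701
Nominal = 15.680. Worst-case = [15.680 - 2.194, 15.680 + 2.043] = [13.486, 17.723]. RSS = √0.646701 = 0.804.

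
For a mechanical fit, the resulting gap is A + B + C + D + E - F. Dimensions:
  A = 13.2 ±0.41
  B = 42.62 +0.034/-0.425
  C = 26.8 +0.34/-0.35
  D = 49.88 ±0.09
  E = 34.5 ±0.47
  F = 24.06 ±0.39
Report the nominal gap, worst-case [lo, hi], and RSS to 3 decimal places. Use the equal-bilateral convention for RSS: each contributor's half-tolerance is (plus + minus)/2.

nominal=142.940 wc=[140.805,144.674] rss=0.849

Stack each dimension's contribution:
  +A: nom +13.200 → Σnom=13.200; wc +0.410/-0.410 → slack +0.410/-0.410; half-tol=0.410, Σhalf²=0.168100
  +B: nom +42.620 → Σnom=55.820; wc +0.034/-0.425 → slack +0.444/-0.835; half-tol=0.229, Σhalf²=0.220770
  +C: nom +26.800 → Σnom=82.620; wc +0.340/-0.350 → slack +0.784/-1.185; half-tol=0.345, Σhalf²=0.339795
  +D: nom +49.880 → Σnom=132.500; wc +0.090/-0.090 → slack +0.874/-1.275; half-tol=0.090, Σhalf²=0.347895
  +E: nom +34.500 → Σnom=167.000; wc +0.470/-0.470 → slack +1.344/-1.745; half-tol=0.470, Σhalf²=0.568795
  -F: nom -24.060 → Σnom=142.940; wc +0.390/-0.390 → slack +1.734/-2.135; half-tol=0.390, Σhalf²=0.720895
Nominal = 142.940. Worst-case = [142.940 - 2.135, 142.940 + 1.734] = [140.805, 144.674]. RSS = √0.720895 = 0.849.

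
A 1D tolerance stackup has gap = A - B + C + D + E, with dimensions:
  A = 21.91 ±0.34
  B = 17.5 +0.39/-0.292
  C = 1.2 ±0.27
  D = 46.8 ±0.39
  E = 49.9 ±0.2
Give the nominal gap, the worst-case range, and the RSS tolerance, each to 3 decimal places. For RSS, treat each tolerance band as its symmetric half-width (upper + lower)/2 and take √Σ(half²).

Stack each dimension's contribution:
  +A: nom +21.910 → Σnom=21.910; wc +0.340/-0.340 → slack +0.340/-0.340; half-tol=0.340, Σhalf²=0.115600
  -B: nom -17.500 → Σnom=4.410; wc +0.292/-0.390 → slack +0.632/-0.730; half-tol=0.341, Σhalf²=0.231881
  +C: nom +1.200 → Σnom=5.610; wc +0.270/-0.270 → slack +0.902/-1.000; half-tol=0.270, Σhalf²=0.304781
  +D: nom +46.800 → Σnom=52.410; wc +0.390/-0.390 → slack +1.292/-1.390; half-tol=0.390, Σhalf²=0.456881
  +E: nom +49.900 → Σnom=102.310; wc +0.200/-0.200 → slack +1.492/-1.590; half-tol=0.200, Σhalf²=0.496881
Nominal = 102.310. Worst-case = [102.310 - 1.590, 102.310 + 1.492] = [100.720, 103.802]. RSS = √0.496881 = 0.705.

nominal=102.310 wc=[100.720,103.802] rss=0.705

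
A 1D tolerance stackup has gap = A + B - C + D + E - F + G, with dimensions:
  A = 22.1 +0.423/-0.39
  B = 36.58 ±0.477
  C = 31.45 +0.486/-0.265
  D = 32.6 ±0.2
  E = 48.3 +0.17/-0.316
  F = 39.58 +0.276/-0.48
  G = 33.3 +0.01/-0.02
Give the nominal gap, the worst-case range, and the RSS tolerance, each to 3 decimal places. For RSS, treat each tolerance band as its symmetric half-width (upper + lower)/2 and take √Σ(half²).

Stack each dimension's contribution:
  +A: nom +22.100 → Σnom=22.100; wc +0.423/-0.390 → slack +0.423/-0.390; half-tol=0.406, Σhalf²=0.165242
  +B: nom +36.580 → Σnom=58.680; wc +0.477/-0.477 → slack +0.900/-0.867; half-tol=0.477, Σhalf²=0.392771
  -C: nom -31.450 → Σnom=27.230; wc +0.265/-0.486 → slack +1.165/-1.353; half-tol=0.376, Σhalf²=0.533771
  +D: nom +32.600 → Σnom=59.830; wc +0.200/-0.200 → slack +1.365/-1.553; half-tol=0.200, Σhalf²=0.573771
  +E: nom +48.300 → Σnom=108.130; wc +0.170/-0.316 → slack +1.535/-1.869; half-tol=0.243, Σhalf²=0.632821
  -F: nom -39.580 → Σnom=68.550; wc +0.480/-0.276 → slack +2.015/-2.145; half-tol=0.378, Σhalf²=0.775705
  +G: nom +33.300 → Σnom=101.850; wc +0.010/-0.020 → slack +2.025/-2.165; half-tol=0.015, Σhalf²=0.775930
Nominal = 101.850. Worst-case = [101.850 - 2.165, 101.850 + 2.025] = [99.685, 103.875]. RSS = √0.775930 = 0.881.

nominal=101.850 wc=[99.685,103.875] rss=0.881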